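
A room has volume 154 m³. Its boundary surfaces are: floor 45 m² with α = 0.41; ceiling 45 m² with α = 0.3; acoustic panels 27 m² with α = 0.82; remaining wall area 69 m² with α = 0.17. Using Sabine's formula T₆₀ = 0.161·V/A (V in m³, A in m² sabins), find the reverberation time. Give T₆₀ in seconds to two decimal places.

0.38 s

Total absorption A = 45·0.41 + 45·0.3 + 27·0.82 + 69·0.17 = 65.82 m² sabins.
T₆₀ = 0.161·V/A = 0.161·154/65.82 = 0.377 s.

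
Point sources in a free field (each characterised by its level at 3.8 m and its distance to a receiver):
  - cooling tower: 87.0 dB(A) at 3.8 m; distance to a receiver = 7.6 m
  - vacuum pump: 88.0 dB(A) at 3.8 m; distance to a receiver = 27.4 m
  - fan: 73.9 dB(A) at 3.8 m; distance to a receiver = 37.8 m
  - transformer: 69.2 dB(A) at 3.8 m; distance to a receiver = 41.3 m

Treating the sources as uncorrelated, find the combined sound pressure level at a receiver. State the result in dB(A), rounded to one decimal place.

81.4 dB(A)

Propagate each source to the receiver with L = L_ref − 20·log₁₀(r/r_ref), then add intensities.
cooling tower: 87.0 − 20·log₁₀(7.6/3.8) = 87.0 − 6.02 = 80.98 dB(A).
vacuum pump: 88.0 − 20·log₁₀(27.4/3.8) = 88.0 − 17.16 = 70.84 dB(A).
fan: 73.9 − 20·log₁₀(37.8/3.8) = 73.9 − 19.95 = 53.95 dB(A).
transformer: 69.2 − 20·log₁₀(41.3/3.8) = 69.2 − 20.72 = 48.48 dB(A).
Σ 10^(L/10) = 1.378e+08 → L_total = 10·log₁₀(1.378e+08) = 81.39 dB(A).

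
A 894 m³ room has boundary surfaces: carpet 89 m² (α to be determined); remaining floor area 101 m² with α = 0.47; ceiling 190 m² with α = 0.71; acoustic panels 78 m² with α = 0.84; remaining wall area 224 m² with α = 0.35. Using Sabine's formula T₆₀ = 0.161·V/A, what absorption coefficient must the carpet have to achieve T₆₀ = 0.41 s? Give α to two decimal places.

0.28

From T₆₀ = 0.161·V/A, the target T₆₀ = 0.41 s needs A = 0.161·894/0.41 = 351.06 m².
Absorption from the other surfaces = 101·0.47 + 190·0.71 + 78·0.84 + 224·0.35 = 326.29 m², so the carpet must supply 24.77 m² over 89 m².
α = 24.77/89 = 0.278.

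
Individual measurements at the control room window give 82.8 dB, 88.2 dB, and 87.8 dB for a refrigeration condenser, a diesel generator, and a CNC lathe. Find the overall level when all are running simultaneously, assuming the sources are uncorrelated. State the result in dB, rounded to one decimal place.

Incoherent sources combine by intensity addition: L_total = 10·log₁₀(Σ 10^(L_i/10)).
Σ 10^(L/10) = 10^(82.8/10) + 10^(88.2/10) + 10^(87.8/10) = 1.454e+09.
L_total = 10·log₁₀(1.454e+09) = 91.63 dB.

91.6 dB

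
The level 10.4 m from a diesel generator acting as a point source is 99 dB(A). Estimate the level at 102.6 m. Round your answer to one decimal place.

79.1 dB(A)

For a point source, L₂ = L₁ − 20·log₁₀(r₂/r₁).
L₂ = 99 − 20·log₁₀(102.6/10.4) = 99 − 19.882 = 79.12 dB(A).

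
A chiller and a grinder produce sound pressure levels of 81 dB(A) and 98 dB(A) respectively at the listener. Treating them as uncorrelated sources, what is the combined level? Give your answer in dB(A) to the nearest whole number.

98 dB(A)

Incoherent sources combine by intensity addition: L_total = 10·log₁₀(Σ 10^(L_i/10)).
Σ 10^(L/10) = 10^(81/10) + 10^(98/10) = 6.435e+09.
L_total = 10·log₁₀(6.435e+09) = 98.09 dB(A).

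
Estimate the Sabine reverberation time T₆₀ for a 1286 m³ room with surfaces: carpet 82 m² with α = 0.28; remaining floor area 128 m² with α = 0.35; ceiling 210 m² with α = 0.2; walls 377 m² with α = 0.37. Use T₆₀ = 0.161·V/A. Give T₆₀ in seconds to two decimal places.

0.83 s

Total absorption A = 82·0.28 + 128·0.35 + 210·0.2 + 377·0.37 = 249.25 m² sabins.
T₆₀ = 0.161·V/A = 0.161·1286/249.25 = 0.831 s.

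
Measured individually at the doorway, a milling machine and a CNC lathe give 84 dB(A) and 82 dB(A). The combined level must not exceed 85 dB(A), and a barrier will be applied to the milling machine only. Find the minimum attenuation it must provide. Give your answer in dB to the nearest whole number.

Everything except the milling machine sums to 10^(82/10) = 1.585e+08 in linear terms, 82.00 dB(A).
To meet 85 dB(A) overall, the treated milling machine may contribute at most 10^(85/10) − 1.585e+08 = 1.577e+08, i.e. 81.98 dB(A).
So the milling machine must be reduced from 84 to 81.98 dB(A): IL = 2.02 dB.

2 dB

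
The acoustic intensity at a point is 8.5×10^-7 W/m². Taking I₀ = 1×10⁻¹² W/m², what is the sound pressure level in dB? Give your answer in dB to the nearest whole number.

59 dB

I/I₀ = 8.5×10^-7/10⁻¹² = 8.5×10^5, and L = 10·log₁₀(I/I₀).
L = 10·(0.9294 + 5) = 59.29 dB.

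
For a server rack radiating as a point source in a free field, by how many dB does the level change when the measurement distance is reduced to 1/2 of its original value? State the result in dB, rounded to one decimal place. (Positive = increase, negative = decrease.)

+6.0 dB

With spherical spreading the level changes by −20·log₁₀(r₂/r₁).
ΔL = −20·log₁₀(0.5) = +6.02 dB.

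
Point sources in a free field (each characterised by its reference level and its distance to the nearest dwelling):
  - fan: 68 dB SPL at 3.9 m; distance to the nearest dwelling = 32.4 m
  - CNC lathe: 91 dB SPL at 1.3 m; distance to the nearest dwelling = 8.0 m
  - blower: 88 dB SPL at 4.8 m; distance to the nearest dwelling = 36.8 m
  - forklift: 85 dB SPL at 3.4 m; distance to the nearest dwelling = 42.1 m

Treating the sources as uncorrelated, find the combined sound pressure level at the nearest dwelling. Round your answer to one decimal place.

76.6 dB SPL

First find each source's level at the receiver (point-source: −20·log₁₀(r/r_ref)), then combine on an intensity basis.
fan: 68 − 20·log₁₀(32.4/3.9) = 68 − 18.39 = 49.61 dB SPL.
CNC lathe: 91 − 20·log₁₀(8.0/1.3) = 91 − 15.78 = 75.22 dB SPL.
blower: 88 − 20·log₁₀(36.8/4.8) = 88 − 17.69 = 70.31 dB SPL.
forklift: 85 − 20·log₁₀(42.1/3.4) = 85 − 21.86 = 63.14 dB SPL.
Σ 10^(L/10) = 4.613e+07 → L_total = 10·log₁₀(4.613e+07) = 76.64 dB SPL.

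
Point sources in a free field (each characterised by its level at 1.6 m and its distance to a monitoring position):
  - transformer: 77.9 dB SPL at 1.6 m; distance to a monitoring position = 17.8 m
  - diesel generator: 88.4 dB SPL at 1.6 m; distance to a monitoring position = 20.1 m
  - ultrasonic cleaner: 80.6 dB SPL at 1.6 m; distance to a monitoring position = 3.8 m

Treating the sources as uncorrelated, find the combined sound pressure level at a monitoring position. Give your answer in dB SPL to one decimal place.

Apply inverse-square spreading to bring every level to the receiver, then sum 10^(L/10).
transformer: 77.9 − 20·log₁₀(17.8/1.6) = 77.9 − 20.93 = 56.97 dB SPL.
diesel generator: 88.4 − 20·log₁₀(20.1/1.6) = 88.4 − 21.98 = 66.42 dB SPL.
ultrasonic cleaner: 80.6 − 20·log₁₀(3.8/1.6) = 80.6 − 7.51 = 73.09 dB SPL.
Σ 10^(L/10) = 2.524e+07 → L_total = 10·log₁₀(2.524e+07) = 74.02 dB SPL.

74.0 dB SPL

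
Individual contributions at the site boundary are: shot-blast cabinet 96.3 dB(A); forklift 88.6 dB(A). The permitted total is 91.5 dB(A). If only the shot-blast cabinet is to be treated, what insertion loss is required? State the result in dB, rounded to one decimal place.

Everything except the shot-blast cabinet sums to 10^(88.6/10) = 7.244e+08 in linear terms, 88.60 dB(A).
To meet 91.5 dB(A) overall, the treated shot-blast cabinet may contribute at most 10^(91.5/10) − 7.244e+08 = 6.881e+08, i.e. 88.38 dB(A).
So the shot-blast cabinet must be reduced from 96.3 to 88.38 dB(A): IL = 7.92 dB.

7.9 dB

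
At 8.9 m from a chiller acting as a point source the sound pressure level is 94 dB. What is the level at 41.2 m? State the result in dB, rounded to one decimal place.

80.7 dB

Point-source attenuation: ΔL = 20·log₁₀(r₂/r₁) = 20·log₁₀(41.2/8.9) = 13.310 dB.
L₂ = 94 − 20·log₁₀(41.2/8.9) = 94 − 13.310 = 80.69 dB.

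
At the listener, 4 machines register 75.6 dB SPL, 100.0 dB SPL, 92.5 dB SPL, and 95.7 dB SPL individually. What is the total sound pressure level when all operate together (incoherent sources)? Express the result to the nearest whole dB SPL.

102 dB SPL

Incoherent sources combine by intensity addition: L_total = 10·log₁₀(Σ 10^(L_i/10)).
Σ 10^(L/10) = 10^(75.6/10) + 10^(100.0/10) + 10^(92.5/10) + 10^(95.7/10) = 1.553e+10.
L_total = 10·log₁₀(1.553e+10) = 101.91 dB SPL.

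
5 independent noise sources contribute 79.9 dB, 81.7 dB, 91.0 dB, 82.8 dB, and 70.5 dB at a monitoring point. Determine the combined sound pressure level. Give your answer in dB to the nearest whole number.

92 dB

For uncorrelated sources the intensities add, so convert each level to linear form, sum, and take 10·log₁₀ of the total.
Σ 10^(L/10) = 10^(79.9/10) + 10^(81.7/10) + 10^(91.0/10) + 10^(82.8/10) + 10^(70.5/10) = 1.706e+09.
L_total = 10·log₁₀(1.706e+09) = 92.32 dB.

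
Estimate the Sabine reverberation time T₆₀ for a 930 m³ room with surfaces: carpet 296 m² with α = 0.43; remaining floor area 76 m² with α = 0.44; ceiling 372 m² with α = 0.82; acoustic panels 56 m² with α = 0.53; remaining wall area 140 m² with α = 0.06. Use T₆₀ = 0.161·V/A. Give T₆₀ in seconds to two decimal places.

0.30 s

A = Σ Sᵢαᵢ = 296·0.43 + 76·0.44 + 372·0.82 + 56·0.53 + 140·0.06 = 503.84 m².
T₆₀ = 0.161·V/A = 0.161·930/503.84 = 0.297 s.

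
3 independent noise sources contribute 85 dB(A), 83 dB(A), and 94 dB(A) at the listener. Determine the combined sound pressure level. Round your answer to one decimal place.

Incoherent sources combine by intensity addition: L_total = 10·log₁₀(Σ 10^(L_i/10)).
Σ 10^(L/10) = 10^(85/10) + 10^(83/10) + 10^(94/10) = 3.028e+09.
L_total = 10·log₁₀(3.028e+09) = 94.81 dB(A).

94.8 dB(A)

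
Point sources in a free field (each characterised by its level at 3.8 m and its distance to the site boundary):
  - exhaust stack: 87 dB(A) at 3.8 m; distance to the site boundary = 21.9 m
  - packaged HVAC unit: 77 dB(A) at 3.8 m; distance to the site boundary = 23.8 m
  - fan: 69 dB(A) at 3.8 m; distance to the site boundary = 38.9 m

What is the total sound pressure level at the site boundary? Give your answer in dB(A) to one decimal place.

72.2 dB(A)

Apply inverse-square spreading to bring every level to the receiver, then sum 10^(L/10).
exhaust stack: 87 − 20·log₁₀(21.9/3.8) = 87 − 15.21 = 71.79 dB(A).
packaged HVAC unit: 77 − 20·log₁₀(23.8/3.8) = 77 − 15.94 = 61.06 dB(A).
fan: 69 − 20·log₁₀(38.9/3.8) = 69 − 20.20 = 48.80 dB(A).
Σ 10^(L/10) = 1.644e+07 → L_total = 10·log₁₀(1.644e+07) = 72.16 dB(A).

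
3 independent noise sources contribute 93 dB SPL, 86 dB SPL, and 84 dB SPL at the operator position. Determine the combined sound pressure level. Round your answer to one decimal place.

Incoherent sources combine by intensity addition: L_total = 10·log₁₀(Σ 10^(L_i/10)).
Σ 10^(L/10) = 10^(93/10) + 10^(86/10) + 10^(84/10) = 2.645e+09.
L_total = 10·log₁₀(2.645e+09) = 94.22 dB SPL.

94.2 dB SPL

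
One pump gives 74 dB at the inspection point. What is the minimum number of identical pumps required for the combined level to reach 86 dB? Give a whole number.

16

N identical sources give L₁ + 10·log₁₀ N, so require 10·log₁₀ N ≥ 86 − 74 = 12.0 dB.
N ≥ 10^(12.0/10) = 15.849, so N = 16.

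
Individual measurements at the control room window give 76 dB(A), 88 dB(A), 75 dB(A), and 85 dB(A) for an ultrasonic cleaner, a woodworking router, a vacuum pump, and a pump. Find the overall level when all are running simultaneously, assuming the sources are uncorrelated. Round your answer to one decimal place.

Incoherent sources combine by intensity addition: L_total = 10·log₁₀(Σ 10^(L_i/10)).
Σ 10^(L/10) = 10^(76/10) + 10^(88/10) + 10^(75/10) + 10^(85/10) = 1.019e+09.
L_total = 10·log₁₀(1.019e+09) = 90.08 dB(A).

90.1 dB(A)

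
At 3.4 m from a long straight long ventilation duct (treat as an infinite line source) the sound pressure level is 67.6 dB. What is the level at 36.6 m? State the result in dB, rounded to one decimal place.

Line-source attenuation: ΔL = 10·log₁₀(r₂/r₁) = 10·log₁₀(36.6/3.4) = 10.320 dB.
L₂ = 67.6 − 10·log₁₀(36.6/3.4) = 67.6 − 10.320 = 57.28 dB.

57.3 dB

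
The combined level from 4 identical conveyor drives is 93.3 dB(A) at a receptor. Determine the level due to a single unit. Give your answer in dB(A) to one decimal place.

87.3 dB(A)

For N identical incoherent sources L_total = L₁ + 10·log₁₀ N, so L₁ = 93.3 − 10·log₁₀(4) = 93.3 − 6.021.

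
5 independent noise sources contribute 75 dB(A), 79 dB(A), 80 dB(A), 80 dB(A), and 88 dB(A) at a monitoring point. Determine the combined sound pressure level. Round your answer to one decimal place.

Incoherent sources combine by intensity addition: L_total = 10·log₁₀(Σ 10^(L_i/10)).
Σ 10^(L/10) = 10^(75/10) + 10^(79/10) + 10^(80/10) + 10^(80/10) + 10^(88/10) = 9.420e+08.
L_total = 10·log₁₀(9.420e+08) = 89.74 dB(A).

89.7 dB(A)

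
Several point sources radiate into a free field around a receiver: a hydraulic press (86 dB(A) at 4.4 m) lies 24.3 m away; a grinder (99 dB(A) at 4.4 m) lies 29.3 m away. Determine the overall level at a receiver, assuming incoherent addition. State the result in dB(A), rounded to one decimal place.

82.8 dB(A)

First find each source's level at the receiver (point-source: −20·log₁₀(r/r_ref)), then combine on an intensity basis.
hydraulic press: 86 − 20·log₁₀(24.3/4.4) = 86 − 14.84 = 71.16 dB(A).
grinder: 99 − 20·log₁₀(29.3/4.4) = 99 − 16.47 = 82.53 dB(A).
Σ 10^(L/10) = 1.922e+08 → L_total = 10·log₁₀(1.922e+08) = 82.84 dB(A).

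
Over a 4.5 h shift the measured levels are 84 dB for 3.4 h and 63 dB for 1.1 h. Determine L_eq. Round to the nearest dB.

83 dB

The energy average is taken in the linear domain: L_eq = 10·log₁₀[(Σ tᵢ·10^(Lᵢ/10))/T], T = 4.5 h.
Σ tᵢ·10^(Lᵢ/10) = 3.4·10^(84/10) + 1.1·10^(63/10) = 8.562e+08.
L_eq = 10·log₁₀(8.562e+08/4.5) = 82.79 dB.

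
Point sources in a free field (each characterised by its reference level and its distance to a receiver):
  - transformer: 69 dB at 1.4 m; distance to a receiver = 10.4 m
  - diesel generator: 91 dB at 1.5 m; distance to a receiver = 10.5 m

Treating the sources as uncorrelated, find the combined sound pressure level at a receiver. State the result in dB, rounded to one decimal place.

First find each source's level at the receiver (point-source: −20·log₁₀(r/r_ref)), then combine on an intensity basis.
transformer: 69 − 20·log₁₀(10.4/1.4) = 69 − 17.42 = 51.58 dB.
diesel generator: 91 − 20·log₁₀(10.5/1.5) = 91 − 16.90 = 74.10 dB.
Σ 10^(L/10) = 2.584e+07 → L_total = 10·log₁₀(2.584e+07) = 74.12 dB.

74.1 dB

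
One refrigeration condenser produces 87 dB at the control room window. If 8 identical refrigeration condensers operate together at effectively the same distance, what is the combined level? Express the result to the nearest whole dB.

96 dB

With 8 equal, uncorrelated contributions the intensity is 8× that of one unit, giving a rise of 10·log₁₀ 8.
L_total = 87 + 10·log₁₀(8) = 87 + 9.031 = 96.03 dB.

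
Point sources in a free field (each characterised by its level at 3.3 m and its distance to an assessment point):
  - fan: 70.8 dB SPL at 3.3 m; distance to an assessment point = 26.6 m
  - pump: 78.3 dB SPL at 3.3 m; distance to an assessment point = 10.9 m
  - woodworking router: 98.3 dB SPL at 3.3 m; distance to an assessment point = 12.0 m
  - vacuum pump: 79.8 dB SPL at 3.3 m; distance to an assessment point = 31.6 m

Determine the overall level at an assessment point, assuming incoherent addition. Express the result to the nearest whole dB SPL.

87 dB SPL

First find each source's level at the receiver (point-source: −20·log₁₀(r/r_ref)), then combine on an intensity basis.
fan: 70.8 − 20·log₁₀(26.6/3.3) = 70.8 − 18.13 = 52.67 dB SPL.
pump: 78.3 − 20·log₁₀(10.9/3.3) = 78.3 − 10.38 = 67.92 dB SPL.
woodworking router: 98.3 − 20·log₁₀(12.0/3.3) = 98.3 − 11.21 = 87.09 dB SPL.
vacuum pump: 79.8 − 20·log₁₀(31.6/3.3) = 79.8 − 19.62 = 60.18 dB SPL.
Σ 10^(L/10) = 5.187e+08 → L_total = 10·log₁₀(5.187e+08) = 87.15 dB SPL.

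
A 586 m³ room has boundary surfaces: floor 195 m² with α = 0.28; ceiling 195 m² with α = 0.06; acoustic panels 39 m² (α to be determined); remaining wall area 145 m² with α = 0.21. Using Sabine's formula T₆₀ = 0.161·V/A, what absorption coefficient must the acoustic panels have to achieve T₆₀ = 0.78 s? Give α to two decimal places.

0.62

From T₆₀ = 0.161·V/A, the target T₆₀ = 0.78 s needs A = 0.161·586/0.78 = 120.96 m².
Absorption from the other surfaces = 195·0.28 + 195·0.06 + 145·0.21 = 96.75 m², so the acoustic panels must supply 24.21 m² over 39 m².
α = 24.21/39 = 0.621.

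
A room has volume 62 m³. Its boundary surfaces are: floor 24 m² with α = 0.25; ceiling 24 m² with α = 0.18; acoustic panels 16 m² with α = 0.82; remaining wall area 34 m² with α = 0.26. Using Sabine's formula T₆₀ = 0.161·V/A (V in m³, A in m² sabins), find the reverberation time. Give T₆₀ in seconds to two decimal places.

Total absorption A = 24·0.25 + 24·0.18 + 16·0.82 + 34·0.26 = 32.28 m² sabins.
T₆₀ = 0.161·V/A = 0.161·62/32.28 = 0.309 s.

0.31 s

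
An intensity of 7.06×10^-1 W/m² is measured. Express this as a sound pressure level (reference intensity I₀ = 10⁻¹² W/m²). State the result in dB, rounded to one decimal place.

L = 10·log₁₀(I/I₀) = 10·log₁₀(7.06×10^-1/10⁻¹²) = 10·log₁₀(7.06×10^11).
L = 10·(0.8488 + 11) = 118.49 dB.

118.5 dB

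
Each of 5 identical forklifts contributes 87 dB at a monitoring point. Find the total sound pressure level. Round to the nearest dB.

94 dB

N identical incoherent sources raise the level by 10·log₁₀ N.
L_total = 87 + 10·log₁₀(5) = 87 + 6.990 = 93.99 dB.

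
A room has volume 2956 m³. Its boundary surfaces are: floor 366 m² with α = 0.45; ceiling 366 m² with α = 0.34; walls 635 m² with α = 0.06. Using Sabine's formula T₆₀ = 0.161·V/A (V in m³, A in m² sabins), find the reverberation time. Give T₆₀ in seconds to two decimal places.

1.45 s

Total absorption A = 366·0.45 + 366·0.34 + 635·0.06 = 327.24 m² sabins.
T₆₀ = 0.161 × 2956 / 327.24 = 1.454 s.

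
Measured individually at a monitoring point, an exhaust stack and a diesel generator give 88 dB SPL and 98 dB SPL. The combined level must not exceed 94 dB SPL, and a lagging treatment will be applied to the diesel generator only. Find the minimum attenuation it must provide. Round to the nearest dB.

Fixed contribution from the other source: Σ 10^(L/10) = 10^(88/10) = 6.310e+08 (88.00 dB SPL).
To meet 94 dB SPL overall, the treated diesel generator may contribute at most 10^(94/10) − 6.310e+08 = 1.881e+09, i.e. 92.74 dB SPL.
So the diesel generator must be reduced from 98 to 92.74 dB SPL: IL = 5.26 dB.

5 dB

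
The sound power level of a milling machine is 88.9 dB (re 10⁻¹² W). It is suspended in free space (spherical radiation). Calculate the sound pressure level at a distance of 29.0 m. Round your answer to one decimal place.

48.7 dB

Free-field spherical radiation: L_p = L_w − 10·log₁₀(4π·r²), r = 29.0 m.
4π·r² = 1.057e+04 m², 10·log₁₀ of that is 40.240 dB.
L_p = 88.9 − 40.240 = 48.66 dB.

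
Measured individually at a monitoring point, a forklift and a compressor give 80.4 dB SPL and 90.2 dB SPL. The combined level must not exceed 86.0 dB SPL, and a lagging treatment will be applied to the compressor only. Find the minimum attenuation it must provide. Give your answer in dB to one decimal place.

5.6 dB

The untreated sources together contribute 10^(80.4/10) = 1.096e+08, i.e. 80.40 dB SPL.
To meet 86.0 dB SPL overall, the treated compressor may contribute at most 10^(86.0/10) − 1.096e+08 = 2.885e+08, i.e. 84.60 dB SPL.
So the compressor must be reduced from 90.2 to 84.60 dB SPL: IL = 5.60 dB.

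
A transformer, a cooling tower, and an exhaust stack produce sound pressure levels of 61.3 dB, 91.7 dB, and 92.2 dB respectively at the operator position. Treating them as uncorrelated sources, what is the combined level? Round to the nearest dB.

For uncorrelated sources the intensities add, so convert each level to linear form, sum, and take 10·log₁₀ of the total.
Σ 10^(L/10) = 10^(61.3/10) + 10^(91.7/10) + 10^(92.2/10) = 3.140e+09.
L_total = 10·log₁₀(3.140e+09) = 94.97 dB.

95 dB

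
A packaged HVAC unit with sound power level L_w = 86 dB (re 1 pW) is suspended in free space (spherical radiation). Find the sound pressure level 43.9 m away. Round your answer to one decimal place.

42.2 dB

L_p = L_w − 10·log₁₀(4π·r²) with r = 43.9 m.
4π·r² = 2.422e+04 m², 10·log₁₀ of that is 43.841 dB.
L_p = 86 − 43.841 = 42.16 dB.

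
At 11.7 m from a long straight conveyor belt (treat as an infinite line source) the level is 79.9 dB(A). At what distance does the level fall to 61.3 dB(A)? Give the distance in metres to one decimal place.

847.6 m

The 18.6 dB drop corresponds to a distance ratio of 10^(18.6/10) for a line source.
r₂ = 11.7·10^((79.9−61.3)/10) = 11.7·10^(18.6/10) = 847.59 m.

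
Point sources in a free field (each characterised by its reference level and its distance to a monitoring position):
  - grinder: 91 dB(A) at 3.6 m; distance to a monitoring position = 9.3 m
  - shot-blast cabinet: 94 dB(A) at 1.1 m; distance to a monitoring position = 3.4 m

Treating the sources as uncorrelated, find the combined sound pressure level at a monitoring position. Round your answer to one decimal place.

Apply inverse-square spreading to bring every level to the receiver, then sum 10^(L/10).
grinder: 91 − 20·log₁₀(9.3/3.6) = 91 − 8.24 = 82.76 dB(A).
shot-blast cabinet: 94 − 20·log₁₀(3.4/1.1) = 94 − 9.80 = 84.20 dB(A).
Σ 10^(L/10) = 4.516e+08 → L_total = 10·log₁₀(4.516e+08) = 86.55 dB(A).

86.5 dB(A)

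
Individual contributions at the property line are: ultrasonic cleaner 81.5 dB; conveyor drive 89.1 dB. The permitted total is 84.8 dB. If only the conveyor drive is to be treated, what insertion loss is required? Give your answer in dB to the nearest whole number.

7 dB

Everything except the conveyor drive sums to 10^(81.5/10) = 1.413e+08 in linear terms, 81.50 dB.
The limit corresponds to 10^(84.8/10) = 3.020e+08; subtracting the fixed part leaves 1.607e+08 for the conveyor drive, i.e. 82.06 dB.
Required insertion loss = 89.1 − 82.06 = 7.04 dB.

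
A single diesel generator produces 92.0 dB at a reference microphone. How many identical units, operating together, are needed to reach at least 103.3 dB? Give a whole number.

The shortfall is 103.3 − 92.0 = 11.3 dB, and N units add 10·log₁₀ N, so need 10·log₁₀ N ≥ 11.3.
N ≥ 10^(11.3/10) = 13.490, so N = 14.

14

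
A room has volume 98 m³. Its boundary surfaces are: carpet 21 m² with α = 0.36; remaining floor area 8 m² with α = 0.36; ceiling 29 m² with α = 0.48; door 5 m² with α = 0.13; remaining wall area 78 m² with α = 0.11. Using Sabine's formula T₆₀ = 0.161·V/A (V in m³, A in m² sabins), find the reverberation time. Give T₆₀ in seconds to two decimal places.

0.47 s

Summing Sᵢαᵢ: 21·0.36 + 8·0.36 + 29·0.48 + 5·0.13 + 78·0.11 = 33.59 m².
T₆₀ = 0.161·V/A = 0.161·98/33.59 = 0.470 s.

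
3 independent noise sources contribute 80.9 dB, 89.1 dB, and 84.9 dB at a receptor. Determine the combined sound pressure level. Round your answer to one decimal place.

Incoherent sources combine by intensity addition: L_total = 10·log₁₀(Σ 10^(L_i/10)).
Σ 10^(L/10) = 10^(80.9/10) + 10^(89.1/10) + 10^(84.9/10) = 1.245e+09.
L_total = 10·log₁₀(1.245e+09) = 90.95 dB.

91.0 dB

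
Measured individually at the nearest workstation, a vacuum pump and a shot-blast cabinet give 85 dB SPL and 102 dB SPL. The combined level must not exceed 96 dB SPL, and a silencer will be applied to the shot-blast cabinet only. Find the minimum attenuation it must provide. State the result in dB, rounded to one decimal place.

6.4 dB

The untreated sources together contribute 10^(85/10) = 3.162e+08, i.e. 85.00 dB SPL.
To meet 96 dB SPL overall, the treated shot-blast cabinet may contribute at most 10^(96/10) − 3.162e+08 = 3.665e+09, i.e. 95.64 dB SPL.
Required insertion loss = 102 − 95.64 = 6.36 dB.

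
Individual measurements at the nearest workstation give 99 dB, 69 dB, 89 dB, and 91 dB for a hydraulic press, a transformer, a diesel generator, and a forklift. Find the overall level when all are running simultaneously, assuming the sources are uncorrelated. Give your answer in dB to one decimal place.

For uncorrelated sources the intensities add, so convert each level to linear form, sum, and take 10·log₁₀ of the total.
Σ 10^(L/10) = 10^(99/10) + 10^(69/10) + 10^(89/10) + 10^(91/10) = 1.000e+10.
L_total = 10·log₁₀(1.000e+10) = 100.00 dB.

100.0 dB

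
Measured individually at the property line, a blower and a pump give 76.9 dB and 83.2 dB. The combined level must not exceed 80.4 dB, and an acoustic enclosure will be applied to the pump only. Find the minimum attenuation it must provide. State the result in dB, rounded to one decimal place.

Fixed contribution from the other source: Σ 10^(L/10) = 10^(76.9/10) = 4.898e+07 (76.90 dB).
The limit corresponds to 10^(80.4/10) = 1.096e+08; subtracting the fixed part leaves 6.067e+07 for the pump, i.e. 77.83 dB.
So the pump must be reduced from 83.2 to 77.83 dB: IL = 5.37 dB.

5.4 dB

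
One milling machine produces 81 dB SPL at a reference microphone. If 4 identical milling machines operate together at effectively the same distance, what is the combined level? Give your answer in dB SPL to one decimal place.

87.0 dB SPL

With 4 equal, uncorrelated contributions the intensity is 4× that of one unit, giving a rise of 10·log₁₀ 4.
L_total = 81 + 10·log₁₀(4) = 81 + 6.021 = 87.02 dB SPL.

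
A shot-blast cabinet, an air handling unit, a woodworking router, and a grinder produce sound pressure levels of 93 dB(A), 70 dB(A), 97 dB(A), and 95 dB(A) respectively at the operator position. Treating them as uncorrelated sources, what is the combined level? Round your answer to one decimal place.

100.1 dB(A)

Incoherent sources combine by intensity addition: L_total = 10·log₁₀(Σ 10^(L_i/10)).
Σ 10^(L/10) = 10^(93/10) + 10^(70/10) + 10^(97/10) + 10^(95/10) = 1.018e+10.
L_total = 10·log₁₀(1.018e+10) = 100.08 dB(A).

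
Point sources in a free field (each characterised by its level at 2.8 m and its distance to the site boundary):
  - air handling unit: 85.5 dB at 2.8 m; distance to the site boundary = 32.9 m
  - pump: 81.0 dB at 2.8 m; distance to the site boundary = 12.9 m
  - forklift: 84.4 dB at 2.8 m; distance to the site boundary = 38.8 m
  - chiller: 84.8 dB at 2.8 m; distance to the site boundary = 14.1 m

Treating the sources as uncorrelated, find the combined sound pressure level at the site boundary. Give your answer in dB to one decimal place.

Propagate each source to the receiver with L = L_ref − 20·log₁₀(r/r_ref), then add intensities.
air handling unit: 85.5 − 20·log₁₀(32.9/2.8) = 85.5 − 21.40 = 64.10 dB.
pump: 81.0 − 20·log₁₀(12.9/2.8) = 81.0 − 13.27 = 67.73 dB.
forklift: 84.4 − 20·log₁₀(38.8/2.8) = 84.4 − 22.83 = 61.57 dB.
chiller: 84.8 − 20·log₁₀(14.1/2.8) = 84.8 − 14.04 = 70.76 dB.
Σ 10^(L/10) = 2.184e+07 → L_total = 10·log₁₀(2.184e+07) = 73.39 dB.

73.4 dB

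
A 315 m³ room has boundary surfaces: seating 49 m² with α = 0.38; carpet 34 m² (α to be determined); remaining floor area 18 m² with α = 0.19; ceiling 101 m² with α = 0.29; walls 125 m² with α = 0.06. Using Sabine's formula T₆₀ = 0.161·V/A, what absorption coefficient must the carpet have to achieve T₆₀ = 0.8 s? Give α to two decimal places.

Required total absorption A = 0.161·315/0.8 = 63.39 m².
Absorption from the other surfaces = 49·0.38 + 18·0.19 + 101·0.29 + 125·0.06 = 58.83 m², so the carpet must supply 4.56 m² over 34 m².
α = 4.56/34 = 0.134.

0.13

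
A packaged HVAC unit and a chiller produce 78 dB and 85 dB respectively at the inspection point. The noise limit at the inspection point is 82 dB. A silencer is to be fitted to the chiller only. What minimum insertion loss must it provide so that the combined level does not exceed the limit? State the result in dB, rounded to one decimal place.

5.2 dB

Everything except the chiller sums to 10^(78/10) = 6.310e+07 in linear terms, 78.00 dB.
To meet 82 dB overall, the treated chiller may contribute at most 10^(82/10) − 6.310e+07 = 9.539e+07, i.e. 79.80 dB.
So the chiller must be reduced from 85 to 79.80 dB: IL = 5.20 dB.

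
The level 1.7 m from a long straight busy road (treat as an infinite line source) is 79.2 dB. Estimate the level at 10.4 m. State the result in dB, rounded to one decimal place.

Line-source attenuation: ΔL = 10·log₁₀(r₂/r₁) = 10·log₁₀(10.4/1.7) = 7.866 dB.
L₂ = 79.2 − 10·log₁₀(10.4/1.7) = 79.2 − 7.866 = 71.33 dB.

71.3 dB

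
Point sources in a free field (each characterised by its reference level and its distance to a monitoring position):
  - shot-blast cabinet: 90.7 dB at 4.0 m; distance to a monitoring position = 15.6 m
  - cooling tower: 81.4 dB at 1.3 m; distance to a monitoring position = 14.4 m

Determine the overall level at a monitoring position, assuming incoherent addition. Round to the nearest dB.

First find each source's level at the receiver (point-source: −20·log₁₀(r/r_ref)), then combine on an intensity basis.
shot-blast cabinet: 90.7 − 20·log₁₀(15.6/4.0) = 90.7 − 11.82 = 78.88 dB.
cooling tower: 81.4 − 20·log₁₀(14.4/1.3) = 81.4 − 20.89 = 60.51 dB.
Σ 10^(L/10) = 7.837e+07 → L_total = 10·log₁₀(7.837e+07) = 78.94 dB.

79 dB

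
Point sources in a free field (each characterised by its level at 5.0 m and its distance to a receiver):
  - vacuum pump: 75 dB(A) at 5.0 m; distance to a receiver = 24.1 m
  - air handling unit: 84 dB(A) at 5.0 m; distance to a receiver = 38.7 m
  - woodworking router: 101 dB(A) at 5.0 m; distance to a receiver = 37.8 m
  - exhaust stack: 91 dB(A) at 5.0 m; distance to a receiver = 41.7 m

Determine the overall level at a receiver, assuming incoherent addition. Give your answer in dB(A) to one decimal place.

83.9 dB(A)

Apply inverse-square spreading to bring every level to the receiver, then sum 10^(L/10).
vacuum pump: 75 − 20·log₁₀(24.1/5.0) = 75 − 13.66 = 61.34 dB(A).
air handling unit: 84 − 20·log₁₀(38.7/5.0) = 84 − 17.77 = 66.23 dB(A).
woodworking router: 101 − 20·log₁₀(37.8/5.0) = 101 − 17.57 = 83.43 dB(A).
exhaust stack: 91 − 20·log₁₀(41.7/5.0) = 91 − 18.42 = 72.58 dB(A).
Σ 10^(L/10) = 2.439e+08 → L_total = 10·log₁₀(2.439e+08) = 83.87 dB(A).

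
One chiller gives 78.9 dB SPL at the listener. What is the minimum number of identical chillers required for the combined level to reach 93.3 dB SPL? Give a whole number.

28

N identical sources give L₁ + 10·log₁₀ N, so require 10·log₁₀ N ≥ 93.3 − 78.9 = 14.4 dB.
N ≥ 10^(14.4/10) = 27.542, so N = 28.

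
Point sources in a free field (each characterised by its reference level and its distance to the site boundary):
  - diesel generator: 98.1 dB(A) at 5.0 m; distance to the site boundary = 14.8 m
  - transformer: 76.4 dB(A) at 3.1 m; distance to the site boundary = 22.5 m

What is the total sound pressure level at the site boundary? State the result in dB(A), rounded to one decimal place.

Apply inverse-square spreading to bring every level to the receiver, then sum 10^(L/10).
diesel generator: 98.1 − 20·log₁₀(14.8/5.0) = 98.1 − 9.43 = 88.67 dB(A).
transformer: 76.4 − 20·log₁₀(22.5/3.1) = 76.4 − 17.22 = 59.18 dB(A).
Σ 10^(L/10) = 7.377e+08 → L_total = 10·log₁₀(7.377e+08) = 88.68 dB(A).

88.7 dB(A)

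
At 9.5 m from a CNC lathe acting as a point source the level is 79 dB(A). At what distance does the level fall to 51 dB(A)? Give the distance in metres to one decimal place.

238.6 m

Point-source spreading drops the level by 20·log₁₀(r₂/r₁); inverting, r₂/r₁ = 10^(ΔL/20).
r₂ = 9.5·10^((79−51)/20) = 9.5·10^(28.0/20) = 238.63 m.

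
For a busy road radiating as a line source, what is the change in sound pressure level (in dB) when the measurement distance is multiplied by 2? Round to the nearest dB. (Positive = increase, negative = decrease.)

A line source loses 3 dB per doubling of distance; generally ΔL = −10·log₁₀(r₂/r₁).
ΔL = −10·log₁₀(2) = -3.01 dB.

-3 dB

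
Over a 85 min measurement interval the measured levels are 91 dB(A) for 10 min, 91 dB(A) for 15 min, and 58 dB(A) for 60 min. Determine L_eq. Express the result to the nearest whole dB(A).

The energy average is taken in the linear domain: L_eq = 10·log₁₀[(Σ tᵢ·10^(Lᵢ/10))/T], T = 85 min.
Σ tᵢ·10^(Lᵢ/10) = 10·10^(91/10) + 15·10^(91/10) + 60·10^(58/10) = 3.151e+10.
L_eq = 10·log₁₀(3.151e+10/85) = 85.69 dB(A).

86 dB(A)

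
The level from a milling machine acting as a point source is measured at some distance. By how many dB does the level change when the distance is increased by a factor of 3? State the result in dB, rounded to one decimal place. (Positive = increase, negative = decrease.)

With spherical spreading the level changes by −20·log₁₀(r₂/r₁).
ΔL = −20·log₁₀(3) = -9.54 dB.

-9.5 dB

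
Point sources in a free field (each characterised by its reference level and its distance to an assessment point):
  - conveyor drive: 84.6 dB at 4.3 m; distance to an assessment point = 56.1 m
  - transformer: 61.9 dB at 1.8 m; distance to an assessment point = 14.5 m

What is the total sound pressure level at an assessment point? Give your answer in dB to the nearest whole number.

First find each source's level at the receiver (point-source: −20·log₁₀(r/r_ref)), then combine on an intensity basis.
conveyor drive: 84.6 − 20·log₁₀(56.1/4.3) = 84.6 − 22.31 = 62.29 dB.
transformer: 61.9 − 20·log₁₀(14.5/1.8) = 61.9 − 18.12 = 43.78 dB.
Σ 10^(L/10) = 1.718e+06 → L_total = 10·log₁₀(1.718e+06) = 62.35 dB.

62 dB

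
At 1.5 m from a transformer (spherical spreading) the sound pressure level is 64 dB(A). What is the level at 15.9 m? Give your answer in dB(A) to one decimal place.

43.5 dB(A)

Spherical spreading from a point source gives a 20·log₁₀(r₂/r₁) drop.
L₂ = 64 − 20·log₁₀(15.9/1.5) = 64 − 20.506 = 43.49 dB(A).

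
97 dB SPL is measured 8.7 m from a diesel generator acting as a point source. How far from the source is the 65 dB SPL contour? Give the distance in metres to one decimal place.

346.4 m

The 32.0 dB drop corresponds to a distance ratio of 10^(32.0/20) for a point source.
r₂ = 8.7·10^((97−65)/20) = 8.7·10^(32.0/20) = 346.35 m.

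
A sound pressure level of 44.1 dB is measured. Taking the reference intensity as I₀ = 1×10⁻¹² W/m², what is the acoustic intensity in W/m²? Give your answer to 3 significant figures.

I = I₀·10^(L/10) = 10⁻¹² × 10^(44.1/10) = 10^(-7.590).

2.57e-08 W/m²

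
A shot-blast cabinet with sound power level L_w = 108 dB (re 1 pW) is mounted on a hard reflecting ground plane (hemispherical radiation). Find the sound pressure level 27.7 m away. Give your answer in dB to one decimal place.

71.2 dB

The power spreads over a hemisphere of area 2π·r², so L_p = L_w − 10·log₁₀(2π·r²).
2π·r² = 4821 m², 10·log₁₀ of that is 36.831 dB.
L_p = 108 − 36.831 = 71.17 dB.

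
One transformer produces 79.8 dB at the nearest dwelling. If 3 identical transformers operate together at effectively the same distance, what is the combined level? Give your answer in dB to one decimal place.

L_total = L₁ + 10·log₁₀ N for N identical incoherent sources.
L_total = 79.8 + 10·log₁₀(3) = 79.8 + 4.771 = 84.57 dB.

84.6 dB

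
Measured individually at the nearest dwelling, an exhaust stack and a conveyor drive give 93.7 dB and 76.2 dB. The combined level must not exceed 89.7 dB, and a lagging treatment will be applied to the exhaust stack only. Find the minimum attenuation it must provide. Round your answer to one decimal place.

The untreated sources together contribute 10^(76.2/10) = 4.169e+07, i.e. 76.20 dB.
To meet 89.7 dB overall, the treated exhaust stack may contribute at most 10^(89.7/10) − 4.169e+07 = 8.916e+08, i.e. 89.50 dB.
Required insertion loss = 93.7 − 89.50 = 4.20 dB.

4.2 dB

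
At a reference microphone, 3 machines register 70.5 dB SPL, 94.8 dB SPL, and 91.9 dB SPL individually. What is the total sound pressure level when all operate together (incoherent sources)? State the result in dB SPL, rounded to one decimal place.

96.6 dB SPL

Incoherent sources combine by intensity addition: L_total = 10·log₁₀(Σ 10^(L_i/10)).
Σ 10^(L/10) = 10^(70.5/10) + 10^(94.8/10) + 10^(91.9/10) = 4.580e+09.
L_total = 10·log₁₀(4.580e+09) = 96.61 dB SPL.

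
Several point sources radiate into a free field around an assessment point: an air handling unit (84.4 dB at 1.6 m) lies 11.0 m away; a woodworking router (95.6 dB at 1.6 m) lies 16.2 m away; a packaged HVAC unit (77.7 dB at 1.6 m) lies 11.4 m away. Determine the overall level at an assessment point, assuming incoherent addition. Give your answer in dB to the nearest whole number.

76 dB

Apply inverse-square spreading to bring every level to the receiver, then sum 10^(L/10).
air handling unit: 84.4 − 20·log₁₀(11.0/1.6) = 84.4 − 16.75 = 67.65 dB.
woodworking router: 95.6 − 20·log₁₀(16.2/1.6) = 95.6 − 20.11 = 75.49 dB.
packaged HVAC unit: 77.7 − 20·log₁₀(11.4/1.6) = 77.7 − 17.06 = 60.64 dB.
Σ 10^(L/10) = 4.240e+07 → L_total = 10·log₁₀(4.240e+07) = 76.27 dB.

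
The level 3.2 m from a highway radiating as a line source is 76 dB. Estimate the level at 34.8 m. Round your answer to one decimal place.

65.6 dB

Line-source attenuation: ΔL = 10·log₁₀(r₂/r₁) = 10·log₁₀(34.8/3.2) = 10.364 dB.
L₂ = 76 − 10·log₁₀(34.8/3.2) = 76 − 10.364 = 65.64 dB.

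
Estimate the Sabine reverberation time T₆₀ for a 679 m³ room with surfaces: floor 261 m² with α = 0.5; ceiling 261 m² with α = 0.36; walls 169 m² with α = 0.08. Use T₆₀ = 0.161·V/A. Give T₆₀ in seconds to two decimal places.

0.46 s

A = Σ Sᵢαᵢ = 261·0.5 + 261·0.36 + 169·0.08 = 237.98 m².
T₆₀ = 0.161·V/A = 0.161·679/237.98 = 0.459 s.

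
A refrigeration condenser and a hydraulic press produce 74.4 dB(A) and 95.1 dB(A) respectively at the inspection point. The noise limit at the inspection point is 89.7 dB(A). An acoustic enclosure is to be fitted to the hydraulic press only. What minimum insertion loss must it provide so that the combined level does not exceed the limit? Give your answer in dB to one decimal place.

Everything except the hydraulic press sums to 10^(74.4/10) = 2.754e+07 in linear terms, 74.40 dB(A).
The limit corresponds to 10^(89.7/10) = 9.333e+08; subtracting the fixed part leaves 9.057e+08 for the hydraulic press, i.e. 89.57 dB(A).
Required insertion loss = 95.1 − 89.57 = 5.53 dB.

5.5 dB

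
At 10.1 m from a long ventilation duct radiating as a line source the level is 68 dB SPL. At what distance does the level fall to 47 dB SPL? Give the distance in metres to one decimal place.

For a line source L₁ − L₂ = 10·log₁₀(r₂/r₁), so r₂ = r₁·10^((L₁−L₂)/10).
r₂ = 10.1·10^((68−47)/10) = 10.1·10^(21.0/10) = 1271.51 m.

1271.5 m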